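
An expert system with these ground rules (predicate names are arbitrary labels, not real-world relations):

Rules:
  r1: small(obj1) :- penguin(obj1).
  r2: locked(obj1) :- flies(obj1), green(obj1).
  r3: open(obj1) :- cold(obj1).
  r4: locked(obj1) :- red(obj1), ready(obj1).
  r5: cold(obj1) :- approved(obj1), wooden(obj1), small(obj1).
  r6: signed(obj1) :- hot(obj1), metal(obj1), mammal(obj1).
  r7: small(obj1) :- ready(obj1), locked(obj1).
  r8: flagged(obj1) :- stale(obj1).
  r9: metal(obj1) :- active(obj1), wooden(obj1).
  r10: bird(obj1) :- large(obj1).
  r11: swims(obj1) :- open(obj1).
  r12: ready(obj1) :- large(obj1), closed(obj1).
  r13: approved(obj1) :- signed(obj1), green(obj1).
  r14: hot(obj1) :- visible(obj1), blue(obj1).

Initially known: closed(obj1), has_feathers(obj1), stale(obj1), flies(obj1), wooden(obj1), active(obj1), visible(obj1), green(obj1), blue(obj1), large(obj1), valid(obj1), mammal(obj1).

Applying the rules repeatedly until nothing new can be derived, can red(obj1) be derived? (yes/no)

Round 1 fires r2, r8, r9, r10, r12, r14, giving locked(obj1), flagged(obj1), metal(obj1), bird(obj1), ready(obj1), hot(obj1).
Round 2 fires r6, r7, giving signed(obj1), small(obj1).
Round 3 fires r13, giving approved(obj1).
Round 4 fires r5, giving cold(obj1).
Round 5 fires r3, giving open(obj1).
Round 6 fires r11, giving swims(obj1).
Fixed point reached. No rule has red(obj1) as a consequent, and it is not given.

no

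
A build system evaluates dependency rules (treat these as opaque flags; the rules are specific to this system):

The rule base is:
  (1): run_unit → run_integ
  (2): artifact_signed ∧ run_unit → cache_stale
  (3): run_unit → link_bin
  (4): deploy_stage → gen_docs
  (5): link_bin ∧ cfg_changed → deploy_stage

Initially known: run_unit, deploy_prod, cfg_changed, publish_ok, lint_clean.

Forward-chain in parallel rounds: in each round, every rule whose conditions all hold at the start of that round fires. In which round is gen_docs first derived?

3

Round 1 fires (1), (3), giving run_integ, link_bin.
Round 2 fires (5), giving deploy_stage.
Round 3 fires (4), giving gen_docs.
gen_docs first appears in round 3.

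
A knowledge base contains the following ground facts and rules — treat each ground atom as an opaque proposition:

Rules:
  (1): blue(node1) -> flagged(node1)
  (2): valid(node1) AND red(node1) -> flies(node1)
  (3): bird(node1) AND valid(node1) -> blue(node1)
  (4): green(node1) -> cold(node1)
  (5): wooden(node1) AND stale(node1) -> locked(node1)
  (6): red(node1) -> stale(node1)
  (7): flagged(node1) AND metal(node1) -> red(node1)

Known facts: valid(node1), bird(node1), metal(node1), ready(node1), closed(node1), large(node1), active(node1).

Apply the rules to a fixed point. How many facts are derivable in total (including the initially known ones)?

12

Round 1 — (3), derive blue(node1).
Round 2 — (1), derive flagged(node1).
Round 3 — (7), derive red(node1).
Round 4 — (2), (6), derive flies(node1), stale(node1).
Closure: {active(node1), bird(node1), blue(node1), closed(node1), flagged(node1), flies(node1), large(node1), metal(node1), ready(node1), red(node1), stale(node1), valid(node1)} — 12 facts.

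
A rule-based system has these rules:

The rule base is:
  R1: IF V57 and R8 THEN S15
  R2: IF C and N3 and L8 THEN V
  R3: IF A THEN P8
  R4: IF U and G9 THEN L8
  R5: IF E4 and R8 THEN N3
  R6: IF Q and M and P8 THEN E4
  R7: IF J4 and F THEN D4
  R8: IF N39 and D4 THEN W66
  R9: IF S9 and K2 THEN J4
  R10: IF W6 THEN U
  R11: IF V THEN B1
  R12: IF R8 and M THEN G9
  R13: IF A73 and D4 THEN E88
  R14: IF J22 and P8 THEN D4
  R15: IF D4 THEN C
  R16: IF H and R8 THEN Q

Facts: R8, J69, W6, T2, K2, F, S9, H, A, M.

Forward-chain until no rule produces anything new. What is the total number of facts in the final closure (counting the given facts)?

Round 1: R3 [IF A THEN P8]; R9 [IF S9 and K2 THEN J4]; R10 [IF W6 THEN U]; R12 [IF R8 and M THEN G9]; R16 [IF H and R8 THEN Q]. New: P8, J4, U, G9, Q.
Round 2: R4 [IF U and G9 THEN L8]; R6 [IF Q and M and P8 THEN E4]; R7 [IF J4 and F THEN D4]. New: L8, E4, D4.
Round 3: R5 [IF E4 and R8 THEN N3]; R15 [IF D4 THEN C]. New: N3, C.
Round 4: R2 [IF C and N3 and L8 THEN V]. New: V.
Round 5: R11 [IF V THEN B1]. New: B1.
Closure: {A, B1, C, D4, E4, F, G9, H, J4, J69, K2, L8, M, N3, P8, Q, R8, S9, T2, U, V, W6} — 22 facts.

22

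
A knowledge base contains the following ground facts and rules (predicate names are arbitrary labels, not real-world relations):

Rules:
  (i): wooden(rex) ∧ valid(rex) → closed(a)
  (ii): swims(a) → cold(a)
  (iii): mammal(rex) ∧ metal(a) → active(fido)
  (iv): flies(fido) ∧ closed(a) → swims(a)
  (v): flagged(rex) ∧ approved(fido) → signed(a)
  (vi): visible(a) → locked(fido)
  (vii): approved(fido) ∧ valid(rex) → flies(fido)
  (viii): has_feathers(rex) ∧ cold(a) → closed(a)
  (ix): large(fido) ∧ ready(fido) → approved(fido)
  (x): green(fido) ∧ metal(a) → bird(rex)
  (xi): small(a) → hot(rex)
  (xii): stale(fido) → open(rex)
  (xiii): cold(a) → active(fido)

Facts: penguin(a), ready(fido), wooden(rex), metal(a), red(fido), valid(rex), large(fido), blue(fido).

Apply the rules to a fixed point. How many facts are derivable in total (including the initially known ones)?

Round 1 — (i), (ix), derive closed(a), approved(fido).
Round 2 — (vii), derive flies(fido).
Round 3 — (iv), derive swims(a).
Round 4 — (ii), derive cold(a).
Round 5 — (xiii), derive active(fido).
Closure: {active(fido), approved(fido), blue(fido), closed(a), cold(a), flies(fido), large(fido), metal(a), penguin(a), ready(fido), red(fido), swims(a), valid(rex), wooden(rex)} — 14 facts.

14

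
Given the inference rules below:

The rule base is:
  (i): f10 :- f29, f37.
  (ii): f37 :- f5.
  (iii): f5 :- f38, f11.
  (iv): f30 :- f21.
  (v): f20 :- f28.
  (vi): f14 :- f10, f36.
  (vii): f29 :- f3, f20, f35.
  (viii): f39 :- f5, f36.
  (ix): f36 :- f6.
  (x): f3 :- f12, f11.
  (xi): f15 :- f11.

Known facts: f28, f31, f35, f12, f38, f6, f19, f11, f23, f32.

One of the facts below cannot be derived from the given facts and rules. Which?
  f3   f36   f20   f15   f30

f30

Round 1 — (iii), (v), (ix), (x), (xi), derive f5, f20, f36, f3, f15.
Round 2 — (ii), (vii), (viii), derive f37, f29, f39.
Round 3 — (i), derive f10.
Round 4 — (vi), derive f14.
Derived: f36 (round 1), f20 (round 1), f15 (round 1), f3 (round 1). f30 never appears in any round.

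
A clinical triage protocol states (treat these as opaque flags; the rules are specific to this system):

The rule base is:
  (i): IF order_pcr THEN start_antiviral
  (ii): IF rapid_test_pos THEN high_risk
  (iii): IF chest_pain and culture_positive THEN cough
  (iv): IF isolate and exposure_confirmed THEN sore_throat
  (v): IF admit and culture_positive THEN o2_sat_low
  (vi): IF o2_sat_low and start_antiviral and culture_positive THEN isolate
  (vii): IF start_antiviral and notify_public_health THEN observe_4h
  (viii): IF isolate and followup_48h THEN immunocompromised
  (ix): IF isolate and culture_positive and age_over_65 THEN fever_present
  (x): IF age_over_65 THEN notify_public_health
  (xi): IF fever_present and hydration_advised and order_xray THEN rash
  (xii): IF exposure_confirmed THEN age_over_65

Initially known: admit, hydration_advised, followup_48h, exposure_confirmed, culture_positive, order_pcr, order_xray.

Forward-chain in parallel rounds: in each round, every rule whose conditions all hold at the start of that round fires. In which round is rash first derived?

4

Round 1 — (i), (v), (xii), derive start_antiviral, o2_sat_low, age_over_65.
Round 2 — (vi), (x), derive isolate, notify_public_health.
Round 3 — (iv), (vii), (viii), (ix), derive sore_throat, observe_4h, immunocompromised, fever_present.
Round 4 — (xi), derive rash.
rash first appears in round 4.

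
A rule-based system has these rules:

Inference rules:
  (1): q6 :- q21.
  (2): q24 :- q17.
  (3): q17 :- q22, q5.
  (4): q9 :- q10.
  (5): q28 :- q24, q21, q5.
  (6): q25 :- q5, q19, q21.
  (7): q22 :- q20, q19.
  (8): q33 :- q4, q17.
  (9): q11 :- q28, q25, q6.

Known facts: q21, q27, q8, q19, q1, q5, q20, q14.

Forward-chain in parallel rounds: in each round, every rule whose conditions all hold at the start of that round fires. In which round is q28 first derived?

4

Round 1 fires (1), (6), (7), giving q6, q25, q22.
Round 2 fires (3), giving q17.
Round 3 fires (2), giving q24.
Round 4 fires (5), giving q28.
q28 first appears in round 4.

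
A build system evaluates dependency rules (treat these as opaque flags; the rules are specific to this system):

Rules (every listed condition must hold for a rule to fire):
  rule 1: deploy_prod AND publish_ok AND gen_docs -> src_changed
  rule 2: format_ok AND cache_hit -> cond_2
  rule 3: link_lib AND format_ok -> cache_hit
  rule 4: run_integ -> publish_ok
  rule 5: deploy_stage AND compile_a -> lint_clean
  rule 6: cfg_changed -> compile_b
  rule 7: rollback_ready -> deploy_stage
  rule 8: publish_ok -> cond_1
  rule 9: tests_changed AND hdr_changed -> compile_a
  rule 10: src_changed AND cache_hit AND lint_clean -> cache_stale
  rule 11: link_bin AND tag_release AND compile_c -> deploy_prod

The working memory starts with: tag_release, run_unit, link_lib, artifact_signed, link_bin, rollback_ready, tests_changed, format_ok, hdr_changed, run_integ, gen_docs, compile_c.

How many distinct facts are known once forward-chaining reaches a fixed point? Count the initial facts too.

22

[1] rule 3 [link_lib AND format_ok -> cache_hit]; rule 4 [run_integ -> publish_ok]; rule 7 [rollback_ready -> deploy_stage]; rule 9 [tests_changed AND hdr_changed -> compile_a]; rule 11 [link_bin AND tag_release AND compile_c -> deploy_prod]. ⇒ new: cache_hit, publish_ok, deploy_stage, compile_a, deploy_prod.
[2] rule 1 [deploy_prod AND publish_ok AND gen_docs -> src_changed]; rule 2 [format_ok AND cache_hit -> cond_2]; rule 5 [deploy_stage AND compile_a -> lint_clean]; rule 8 [publish_ok -> cond_1]. ⇒ new: src_changed, cond_2, lint_clean, cond_1.
[3] rule 10 [src_changed AND cache_hit AND lint_clean -> cache_stale]. ⇒ new: cache_stale.
Closure: {artifact_signed, cache_hit, cache_stale, compile_a, compile_c, cond_1, cond_2, deploy_prod, deploy_stage, format_ok, gen_docs, hdr_changed, link_bin, link_lib, lint_clean, publish_ok, rollback_ready, run_integ, run_unit, src_changed, tag_release, tests_changed} — 22 facts.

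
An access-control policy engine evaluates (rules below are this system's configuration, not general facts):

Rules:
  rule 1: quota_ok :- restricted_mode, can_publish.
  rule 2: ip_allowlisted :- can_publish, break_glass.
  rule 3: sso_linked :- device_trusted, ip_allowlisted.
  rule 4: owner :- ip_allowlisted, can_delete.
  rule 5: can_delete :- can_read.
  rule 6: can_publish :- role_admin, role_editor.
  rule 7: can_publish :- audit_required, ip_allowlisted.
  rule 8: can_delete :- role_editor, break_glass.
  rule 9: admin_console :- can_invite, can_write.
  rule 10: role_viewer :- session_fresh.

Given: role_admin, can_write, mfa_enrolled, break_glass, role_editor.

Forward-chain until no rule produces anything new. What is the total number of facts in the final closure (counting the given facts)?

Round 1: rule 6 [can_publish :- role_admin, role_editor.]; rule 8 [can_delete :- role_editor, break_glass.]. New: can_publish, can_delete.
Round 2: rule 2 [ip_allowlisted :- can_publish, break_glass.]. New: ip_allowlisted.
Round 3: rule 4 [owner :- ip_allowlisted, can_delete.]. New: owner.
Closure: {break_glass, can_delete, can_publish, can_write, ip_allowlisted, mfa_enrolled, owner, role_admin, role_editor} — 9 facts.

9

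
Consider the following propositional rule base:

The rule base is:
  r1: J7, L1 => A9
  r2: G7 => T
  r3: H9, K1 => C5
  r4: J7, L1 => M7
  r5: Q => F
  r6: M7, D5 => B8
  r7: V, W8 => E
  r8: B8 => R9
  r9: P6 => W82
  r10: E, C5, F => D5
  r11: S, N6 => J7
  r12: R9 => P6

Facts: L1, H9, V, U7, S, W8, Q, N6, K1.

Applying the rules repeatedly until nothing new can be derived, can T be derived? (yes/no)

Round 1 — r3, r5, r7, r11, derive C5, F, E, J7.
Round 2 — r1, r4, r10, derive A9, M7, D5.
Round 3 — r6, derive B8.
Round 4 — r8, derive R9.
Round 5 — r12, derive P6.
Round 6 — r9, derive W82.
Fixed point reached. T is concluded only by r2; r2 needs G7 (never derived).

no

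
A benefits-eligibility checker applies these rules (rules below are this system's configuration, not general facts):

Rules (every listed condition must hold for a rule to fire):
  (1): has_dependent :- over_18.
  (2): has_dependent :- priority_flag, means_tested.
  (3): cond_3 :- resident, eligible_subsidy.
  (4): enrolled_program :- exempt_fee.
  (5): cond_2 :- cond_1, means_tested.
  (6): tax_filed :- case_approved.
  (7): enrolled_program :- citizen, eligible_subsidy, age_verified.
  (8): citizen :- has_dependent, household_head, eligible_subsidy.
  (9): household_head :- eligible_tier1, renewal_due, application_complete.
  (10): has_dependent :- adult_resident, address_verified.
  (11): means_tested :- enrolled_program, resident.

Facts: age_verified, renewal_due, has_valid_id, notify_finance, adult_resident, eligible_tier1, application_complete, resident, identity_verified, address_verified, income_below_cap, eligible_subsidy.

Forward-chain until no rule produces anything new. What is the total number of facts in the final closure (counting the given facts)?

18

[1] (3) [cond_3 :- resident, eligible_subsidy.]; (9) [household_head :- eligible_tier1, renewal_due, application_complete.]; (10) [has_dependent :- adult_resident, address_verified.]. ⇒ new: cond_3, household_head, has_dependent.
[2] (8) [citizen :- has_dependent, household_head, eligible_subsidy.]. ⇒ new: citizen.
[3] (7) [enrolled_program :- citizen, eligible_subsidy, age_verified.]. ⇒ new: enrolled_program.
[4] (11) [means_tested :- enrolled_program, resident.]. ⇒ new: means_tested.
Closure: {address_verified, adult_resident, age_verified, application_complete, citizen, cond_3, eligible_subsidy, eligible_tier1, enrolled_program, has_dependent, has_valid_id, household_head, identity_verified, income_below_cap, means_tested, notify_finance, renewal_due, resident} — 18 facts.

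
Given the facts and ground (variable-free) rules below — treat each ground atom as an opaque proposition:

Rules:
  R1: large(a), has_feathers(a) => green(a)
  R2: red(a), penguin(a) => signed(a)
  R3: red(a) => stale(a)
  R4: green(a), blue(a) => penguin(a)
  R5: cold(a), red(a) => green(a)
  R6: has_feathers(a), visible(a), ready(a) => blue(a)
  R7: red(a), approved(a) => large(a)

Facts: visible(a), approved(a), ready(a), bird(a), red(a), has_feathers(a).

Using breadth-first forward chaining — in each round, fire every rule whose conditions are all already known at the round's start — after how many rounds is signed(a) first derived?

Round 1 — R3, R6, R7, derive stale(a), blue(a), large(a).
Round 2 — R1, derive green(a).
Round 3 — R4, derive penguin(a).
Round 4 — R2, derive signed(a).
signed(a) first appears in round 4.

4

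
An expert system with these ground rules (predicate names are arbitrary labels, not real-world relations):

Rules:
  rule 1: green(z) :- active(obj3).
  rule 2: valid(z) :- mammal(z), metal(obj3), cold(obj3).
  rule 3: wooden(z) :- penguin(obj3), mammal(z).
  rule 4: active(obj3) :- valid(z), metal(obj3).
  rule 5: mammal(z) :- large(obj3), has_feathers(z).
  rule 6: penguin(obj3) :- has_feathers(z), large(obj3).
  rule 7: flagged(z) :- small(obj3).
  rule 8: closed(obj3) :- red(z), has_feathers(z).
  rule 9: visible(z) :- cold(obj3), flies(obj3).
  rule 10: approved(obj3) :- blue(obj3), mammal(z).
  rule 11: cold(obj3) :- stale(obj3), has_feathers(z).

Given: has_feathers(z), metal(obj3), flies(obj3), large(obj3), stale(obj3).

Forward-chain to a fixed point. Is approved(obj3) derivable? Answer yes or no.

no

Round 1: rule 5 [mammal(z) :- large(obj3), has_feathers(z).]; rule 6 [penguin(obj3) :- has_feathers(z), large(obj3).]; rule 11 [cold(obj3) :- stale(obj3), has_feathers(z).]. New: mammal(z), penguin(obj3), cold(obj3).
Round 2: rule 2 [valid(z) :- mammal(z), metal(obj3), cold(obj3).]; rule 3 [wooden(z) :- penguin(obj3), mammal(z).]; rule 9 [visible(z) :- cold(obj3), flies(obj3).]. New: valid(z), wooden(z), visible(z).
Round 3: rule 4 [active(obj3) :- valid(z), metal(obj3).]. New: active(obj3).
Round 4: rule 1 [green(z) :- active(obj3).]. New: green(z).
Fixed point reached. approved(obj3) is concluded only by rule 10; rule 10 needs blue(obj3) (never derived).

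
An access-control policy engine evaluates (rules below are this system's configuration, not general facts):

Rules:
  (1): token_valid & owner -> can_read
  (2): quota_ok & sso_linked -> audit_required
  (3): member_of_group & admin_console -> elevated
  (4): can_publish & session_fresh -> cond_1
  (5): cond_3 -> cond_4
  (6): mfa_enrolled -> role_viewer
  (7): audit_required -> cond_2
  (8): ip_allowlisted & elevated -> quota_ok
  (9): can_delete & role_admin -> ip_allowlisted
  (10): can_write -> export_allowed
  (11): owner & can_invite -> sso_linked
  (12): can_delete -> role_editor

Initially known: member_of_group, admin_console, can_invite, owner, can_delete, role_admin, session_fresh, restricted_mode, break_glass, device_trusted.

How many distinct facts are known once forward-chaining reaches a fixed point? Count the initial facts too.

[1] (3) [member_of_group & admin_console -> elevated]; (9) [can_delete & role_admin -> ip_allowlisted]; (11) [owner & can_invite -> sso_linked]; (12) [can_delete -> role_editor]. ⇒ new: elevated, ip_allowlisted, sso_linked, role_editor.
[2] (8) [ip_allowlisted & elevated -> quota_ok]. ⇒ new: quota_ok.
[3] (2) [quota_ok & sso_linked -> audit_required]. ⇒ new: audit_required.
[4] (7) [audit_required -> cond_2]. ⇒ new: cond_2.
Closure: {admin_console, audit_required, break_glass, can_delete, can_invite, cond_2, device_trusted, elevated, ip_allowlisted, member_of_group, owner, quota_ok, restricted_mode, role_admin, role_editor, session_fresh, sso_linked} — 17 facts.

17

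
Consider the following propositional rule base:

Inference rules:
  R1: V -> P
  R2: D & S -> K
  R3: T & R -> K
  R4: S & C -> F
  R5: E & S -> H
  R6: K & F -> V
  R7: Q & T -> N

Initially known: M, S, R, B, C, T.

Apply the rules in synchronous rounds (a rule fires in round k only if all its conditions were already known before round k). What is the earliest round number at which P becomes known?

[1] R3 [T & R -> K]; R4 [S & C -> F]. ⇒ new: K, F.
[2] R6 [K & F -> V]. ⇒ new: V.
[3] R1 [V -> P]. ⇒ new: P.
P first appears in round 3.

3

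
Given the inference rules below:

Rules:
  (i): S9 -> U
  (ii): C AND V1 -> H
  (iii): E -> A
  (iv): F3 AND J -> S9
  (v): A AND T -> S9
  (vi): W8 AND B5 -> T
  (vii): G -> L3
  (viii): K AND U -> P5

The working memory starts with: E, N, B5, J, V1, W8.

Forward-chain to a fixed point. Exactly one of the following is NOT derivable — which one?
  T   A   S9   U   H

H

Round 1 fires (iii), (vi), giving A, T.
Round 2 fires (v), giving S9.
Round 3 fires (i), giving U.
Derived: T (round 1), U (round 3), S9 (round 2), A (round 1). H never appears in any round.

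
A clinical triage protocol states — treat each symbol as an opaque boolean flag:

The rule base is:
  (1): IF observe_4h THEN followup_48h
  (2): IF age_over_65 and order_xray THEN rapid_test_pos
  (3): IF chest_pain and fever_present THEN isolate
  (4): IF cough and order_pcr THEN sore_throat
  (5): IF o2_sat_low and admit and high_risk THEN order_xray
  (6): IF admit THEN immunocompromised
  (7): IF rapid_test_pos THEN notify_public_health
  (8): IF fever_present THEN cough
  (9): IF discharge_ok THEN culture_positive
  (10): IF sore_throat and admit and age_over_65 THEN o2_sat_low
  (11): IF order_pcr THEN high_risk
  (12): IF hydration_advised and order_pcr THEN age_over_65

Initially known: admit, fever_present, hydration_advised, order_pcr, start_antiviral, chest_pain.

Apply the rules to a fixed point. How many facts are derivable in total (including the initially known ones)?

[1] (3) [IF chest_pain and fever_present THEN isolate]; (6) [IF admit THEN immunocompromised]; (8) [IF fever_present THEN cough]; (11) [IF order_pcr THEN high_risk]; (12) [IF hydration_advised and order_pcr THEN age_over_65]. ⇒ new: isolate, immunocompromised, cough, high_risk, age_over_65.
[2] (4) [IF cough and order_pcr THEN sore_throat]. ⇒ new: sore_throat.
[3] (10) [IF sore_throat and admit and age_over_65 THEN o2_sat_low]. ⇒ new: o2_sat_low.
[4] (5) [IF o2_sat_low and admit and high_risk THEN order_xray]. ⇒ new: order_xray.
[5] (2) [IF age_over_65 and order_xray THEN rapid_test_pos]. ⇒ new: rapid_test_pos.
[6] (7) [IF rapid_test_pos THEN notify_public_health]. ⇒ new: notify_public_health.
Closure: {admit, age_over_65, chest_pain, cough, fever_present, high_risk, hydration_advised, immunocompromised, isolate, notify_public_health, o2_sat_low, order_pcr, order_xray, rapid_test_pos, sore_throat, start_antiviral} — 16 facts.

16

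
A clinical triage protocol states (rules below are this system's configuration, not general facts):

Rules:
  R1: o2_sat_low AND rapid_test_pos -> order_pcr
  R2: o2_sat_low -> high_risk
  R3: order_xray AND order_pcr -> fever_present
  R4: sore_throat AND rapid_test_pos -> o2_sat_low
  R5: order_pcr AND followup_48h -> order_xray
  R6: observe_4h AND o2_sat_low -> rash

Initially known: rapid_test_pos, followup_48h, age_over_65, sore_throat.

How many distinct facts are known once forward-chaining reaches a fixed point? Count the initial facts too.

Round 1: R4 [sore_throat AND rapid_test_pos -> o2_sat_low]. Adds o2_sat_low.
Round 2: R1 [o2_sat_low AND rapid_test_pos -> order_pcr]; R2 [o2_sat_low -> high_risk]. Adds order_pcr, high_risk.
Round 3: R5 [order_pcr AND followup_48h -> order_xray]. Adds order_xray.
Round 4: R3 [order_xray AND order_pcr -> fever_present]. Adds fever_present.
Closure: {age_over_65, fever_present, followup_48h, high_risk, o2_sat_low, order_pcr, order_xray, rapid_test_pos, sore_throat} — 9 facts.

9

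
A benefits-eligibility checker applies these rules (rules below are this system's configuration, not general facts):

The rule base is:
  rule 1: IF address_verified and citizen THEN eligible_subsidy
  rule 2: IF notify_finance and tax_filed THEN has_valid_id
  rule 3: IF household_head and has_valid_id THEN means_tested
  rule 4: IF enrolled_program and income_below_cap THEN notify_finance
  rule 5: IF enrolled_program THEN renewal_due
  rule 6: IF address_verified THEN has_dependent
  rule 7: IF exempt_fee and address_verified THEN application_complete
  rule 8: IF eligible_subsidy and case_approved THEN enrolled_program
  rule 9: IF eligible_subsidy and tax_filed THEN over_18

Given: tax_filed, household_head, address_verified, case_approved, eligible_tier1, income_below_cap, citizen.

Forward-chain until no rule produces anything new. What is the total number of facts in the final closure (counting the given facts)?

15

Round 1 — rule 1, rule 6, derive eligible_subsidy, has_dependent.
Round 2 — rule 8, rule 9, derive enrolled_program, over_18.
Round 3 — rule 4, rule 5, derive notify_finance, renewal_due.
Round 4 — rule 2, derive has_valid_id.
Round 5 — rule 3, derive means_tested.
Closure: {address_verified, case_approved, citizen, eligible_subsidy, eligible_tier1, enrolled_program, has_dependent, has_valid_id, household_head, income_below_cap, means_tested, notify_finance, over_18, renewal_due, tax_filed} — 15 facts.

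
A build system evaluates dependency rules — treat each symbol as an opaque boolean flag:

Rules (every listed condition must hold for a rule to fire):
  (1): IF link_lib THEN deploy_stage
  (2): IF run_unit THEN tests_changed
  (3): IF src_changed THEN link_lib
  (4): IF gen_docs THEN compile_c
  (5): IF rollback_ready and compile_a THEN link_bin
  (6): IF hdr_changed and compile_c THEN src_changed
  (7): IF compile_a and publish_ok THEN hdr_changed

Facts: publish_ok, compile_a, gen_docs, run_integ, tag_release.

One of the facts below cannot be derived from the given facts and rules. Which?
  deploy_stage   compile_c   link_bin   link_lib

link_bin

Round 1 fires (4), (7), giving compile_c, hdr_changed.
Round 2 fires (6), giving src_changed.
Round 3 fires (3), giving link_lib.
Round 4 fires (1), giving deploy_stage.
Derived: link_lib (round 3), compile_c (round 1), deploy_stage (round 4). link_bin never appears in any round.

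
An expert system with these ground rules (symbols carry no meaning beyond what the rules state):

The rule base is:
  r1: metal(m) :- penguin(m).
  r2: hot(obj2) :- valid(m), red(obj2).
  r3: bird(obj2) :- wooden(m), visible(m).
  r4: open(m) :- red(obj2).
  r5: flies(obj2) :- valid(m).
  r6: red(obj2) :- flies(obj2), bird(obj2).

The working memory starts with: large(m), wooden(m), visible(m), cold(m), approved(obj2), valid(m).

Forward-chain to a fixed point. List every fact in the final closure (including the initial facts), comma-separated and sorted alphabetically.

approved(obj2), bird(obj2), cold(m), flies(obj2), hot(obj2), large(m), open(m), red(obj2), valid(m), visible(m), wooden(m)

Round 1: r3 [bird(obj2) :- wooden(m), visible(m).]; r5 [flies(obj2) :- valid(m).]. New: bird(obj2), flies(obj2).
Round 2: r6 [red(obj2) :- flies(obj2), bird(obj2).]. New: red(obj2).
Round 3: r2 [hot(obj2) :- valid(m), red(obj2).]; r4 [open(m) :- red(obj2).]. New: hot(obj2), open(m).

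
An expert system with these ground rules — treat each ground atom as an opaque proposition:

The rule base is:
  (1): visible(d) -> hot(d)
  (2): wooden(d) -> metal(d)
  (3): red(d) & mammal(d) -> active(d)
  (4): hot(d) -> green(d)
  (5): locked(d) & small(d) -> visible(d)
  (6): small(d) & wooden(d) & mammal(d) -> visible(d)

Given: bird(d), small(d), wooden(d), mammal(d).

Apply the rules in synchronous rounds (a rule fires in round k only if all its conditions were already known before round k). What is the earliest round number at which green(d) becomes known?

3

Round 1 — (2), (6), derive metal(d), visible(d).
Round 2 — (1), derive hot(d).
Round 3 — (4), derive green(d).
green(d) first appears in round 3.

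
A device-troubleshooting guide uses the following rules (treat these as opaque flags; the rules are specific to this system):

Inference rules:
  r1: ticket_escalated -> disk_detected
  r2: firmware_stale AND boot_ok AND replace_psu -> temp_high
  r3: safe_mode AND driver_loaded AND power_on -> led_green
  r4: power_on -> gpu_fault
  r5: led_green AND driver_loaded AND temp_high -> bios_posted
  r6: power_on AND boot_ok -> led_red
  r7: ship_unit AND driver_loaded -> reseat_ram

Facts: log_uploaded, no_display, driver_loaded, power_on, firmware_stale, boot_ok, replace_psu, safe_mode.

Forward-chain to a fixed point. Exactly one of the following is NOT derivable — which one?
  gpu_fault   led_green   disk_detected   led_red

disk_detected

Round 1: r2 [firmware_stale AND boot_ok AND replace_psu -> temp_high]; r3 [safe_mode AND driver_loaded AND power_on -> led_green]; r4 [power_on -> gpu_fault]; r6 [power_on AND boot_ok -> led_red]. New: temp_high, led_green, gpu_fault, led_red.
Round 2: r5 [led_green AND driver_loaded AND temp_high -> bios_posted]. New: bios_posted.
Derived: gpu_fault (round 1), led_red (round 1), led_green (round 1). disk_detected never appears in any round.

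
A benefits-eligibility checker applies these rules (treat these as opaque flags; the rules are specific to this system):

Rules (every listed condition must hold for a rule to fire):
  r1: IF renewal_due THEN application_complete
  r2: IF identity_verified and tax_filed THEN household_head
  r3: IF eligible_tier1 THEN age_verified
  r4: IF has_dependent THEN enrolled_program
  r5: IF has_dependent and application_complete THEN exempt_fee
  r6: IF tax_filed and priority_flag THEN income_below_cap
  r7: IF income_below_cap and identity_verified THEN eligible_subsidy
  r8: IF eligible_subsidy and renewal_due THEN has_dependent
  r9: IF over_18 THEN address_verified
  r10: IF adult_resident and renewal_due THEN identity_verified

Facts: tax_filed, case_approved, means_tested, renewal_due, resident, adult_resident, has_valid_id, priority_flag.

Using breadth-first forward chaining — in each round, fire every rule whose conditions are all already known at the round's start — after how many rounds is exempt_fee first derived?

Round 1: r1 [IF renewal_due THEN application_complete]; r6 [IF tax_filed and priority_flag THEN income_below_cap]; r10 [IF adult_resident and renewal_due THEN identity_verified]. New: application_complete, income_below_cap, identity_verified.
Round 2: r2 [IF identity_verified and tax_filed THEN household_head]; r7 [IF income_below_cap and identity_verified THEN eligible_subsidy]. New: household_head, eligible_subsidy.
Round 3: r8 [IF eligible_subsidy and renewal_due THEN has_dependent]. New: has_dependent.
Round 4: r4 [IF has_dependent THEN enrolled_program]; r5 [IF has_dependent and application_complete THEN exempt_fee]. New: enrolled_program, exempt_fee.
exempt_fee first appears in round 4.

4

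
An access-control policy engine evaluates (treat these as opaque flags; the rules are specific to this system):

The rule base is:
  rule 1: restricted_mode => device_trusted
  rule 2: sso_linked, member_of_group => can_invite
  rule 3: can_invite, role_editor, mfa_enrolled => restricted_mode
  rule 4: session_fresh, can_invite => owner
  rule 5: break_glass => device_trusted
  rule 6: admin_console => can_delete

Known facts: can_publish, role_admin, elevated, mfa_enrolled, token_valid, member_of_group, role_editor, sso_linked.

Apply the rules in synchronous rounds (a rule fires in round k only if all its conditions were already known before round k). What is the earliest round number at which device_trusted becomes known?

3

Round 1: rule 2 [sso_linked, member_of_group => can_invite]. Adds can_invite.
Round 2: rule 3 [can_invite, role_editor, mfa_enrolled => restricted_mode]. Adds restricted_mode.
Round 3: rule 1 [restricted_mode => device_trusted]. Adds device_trusted.
device_trusted first appears in round 3.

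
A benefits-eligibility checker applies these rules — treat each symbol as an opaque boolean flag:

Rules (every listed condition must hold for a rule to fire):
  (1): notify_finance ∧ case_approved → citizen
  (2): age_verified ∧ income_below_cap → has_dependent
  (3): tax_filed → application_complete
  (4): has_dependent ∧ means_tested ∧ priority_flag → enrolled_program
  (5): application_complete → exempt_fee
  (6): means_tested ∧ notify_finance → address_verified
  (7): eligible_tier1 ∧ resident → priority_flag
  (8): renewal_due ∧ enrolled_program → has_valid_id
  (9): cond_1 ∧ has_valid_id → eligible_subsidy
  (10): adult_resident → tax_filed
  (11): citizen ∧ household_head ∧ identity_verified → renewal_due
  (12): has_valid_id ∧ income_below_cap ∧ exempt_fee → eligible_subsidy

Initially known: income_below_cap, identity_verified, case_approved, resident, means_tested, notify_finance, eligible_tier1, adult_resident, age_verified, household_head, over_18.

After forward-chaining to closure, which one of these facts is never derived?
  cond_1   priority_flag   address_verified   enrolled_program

Round 1 fires (1), (2), (6), (7), (10), giving citizen, has_dependent, address_verified, priority_flag, tax_filed.
Round 2 fires (3), (4), (11), giving application_complete, enrolled_program, renewal_due.
Round 3 fires (5), (8), giving exempt_fee, has_valid_id.
Round 4 fires (12), giving eligible_subsidy.
Derived: enrolled_program (round 2), address_verified (round 1), priority_flag (round 1). cond_1 never appears in any round.

cond_1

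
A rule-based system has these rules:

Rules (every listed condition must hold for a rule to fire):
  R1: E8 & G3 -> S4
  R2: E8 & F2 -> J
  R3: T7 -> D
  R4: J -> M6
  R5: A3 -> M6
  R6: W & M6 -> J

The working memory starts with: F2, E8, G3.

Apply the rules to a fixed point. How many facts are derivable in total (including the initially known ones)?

Round 1 — R1, R2, derive S4, J.
Round 2 — R4, derive M6.
Closure: {E8, F2, G3, J, M6, S4} — 6 facts.

6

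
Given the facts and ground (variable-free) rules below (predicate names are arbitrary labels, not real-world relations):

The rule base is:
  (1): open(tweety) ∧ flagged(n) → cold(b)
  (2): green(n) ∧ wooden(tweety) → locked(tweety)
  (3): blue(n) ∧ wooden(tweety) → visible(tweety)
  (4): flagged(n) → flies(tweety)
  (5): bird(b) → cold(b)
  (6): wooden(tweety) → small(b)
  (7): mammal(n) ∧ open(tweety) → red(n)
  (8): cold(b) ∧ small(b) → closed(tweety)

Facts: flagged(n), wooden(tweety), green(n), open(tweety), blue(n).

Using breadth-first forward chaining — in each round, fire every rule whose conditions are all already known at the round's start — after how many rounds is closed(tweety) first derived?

Round 1 — (1), (2), (3), (4), (6), derive cold(b), locked(tweety), visible(tweety), flies(tweety), small(b).
Round 2 — (8), derive closed(tweety).
closed(tweety) first appears in round 2.

2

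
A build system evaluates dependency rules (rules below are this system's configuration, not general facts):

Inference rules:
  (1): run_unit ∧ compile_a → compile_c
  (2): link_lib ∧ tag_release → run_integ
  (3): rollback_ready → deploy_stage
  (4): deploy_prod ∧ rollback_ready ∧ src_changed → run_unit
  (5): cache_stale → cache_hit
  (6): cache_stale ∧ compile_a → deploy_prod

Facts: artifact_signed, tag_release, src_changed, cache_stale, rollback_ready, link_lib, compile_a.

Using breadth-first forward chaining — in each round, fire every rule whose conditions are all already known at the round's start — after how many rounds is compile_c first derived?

3

[1] (2) [link_lib ∧ tag_release → run_integ]; (3) [rollback_ready → deploy_stage]; (5) [cache_stale → cache_hit]; (6) [cache_stale ∧ compile_a → deploy_prod]. ⇒ new: run_integ, deploy_stage, cache_hit, deploy_prod.
[2] (4) [deploy_prod ∧ rollback_ready ∧ src_changed → run_unit]. ⇒ new: run_unit.
[3] (1) [run_unit ∧ compile_a → compile_c]. ⇒ new: compile_c.
compile_c first appears in round 3.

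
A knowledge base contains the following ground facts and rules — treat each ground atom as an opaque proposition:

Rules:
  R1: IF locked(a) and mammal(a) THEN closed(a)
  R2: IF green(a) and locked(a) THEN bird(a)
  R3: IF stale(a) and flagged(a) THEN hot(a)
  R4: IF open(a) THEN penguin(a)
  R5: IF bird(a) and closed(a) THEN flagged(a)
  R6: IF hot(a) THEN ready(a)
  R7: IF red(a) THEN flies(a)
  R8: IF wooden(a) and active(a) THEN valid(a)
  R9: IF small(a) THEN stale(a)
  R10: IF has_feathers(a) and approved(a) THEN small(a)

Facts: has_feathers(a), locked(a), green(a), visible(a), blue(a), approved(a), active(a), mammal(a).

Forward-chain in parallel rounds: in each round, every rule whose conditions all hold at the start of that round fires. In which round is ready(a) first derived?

4

Round 1: R1 [IF locked(a) and mammal(a) THEN closed(a)]; R2 [IF green(a) and locked(a) THEN bird(a)]; R10 [IF has_feathers(a) and approved(a) THEN small(a)]. New: closed(a), bird(a), small(a).
Round 2: R5 [IF bird(a) and closed(a) THEN flagged(a)]; R9 [IF small(a) THEN stale(a)]. New: flagged(a), stale(a).
Round 3: R3 [IF stale(a) and flagged(a) THEN hot(a)]. New: hot(a).
Round 4: R6 [IF hot(a) THEN ready(a)]. New: ready(a).
ready(a) first appears in round 4.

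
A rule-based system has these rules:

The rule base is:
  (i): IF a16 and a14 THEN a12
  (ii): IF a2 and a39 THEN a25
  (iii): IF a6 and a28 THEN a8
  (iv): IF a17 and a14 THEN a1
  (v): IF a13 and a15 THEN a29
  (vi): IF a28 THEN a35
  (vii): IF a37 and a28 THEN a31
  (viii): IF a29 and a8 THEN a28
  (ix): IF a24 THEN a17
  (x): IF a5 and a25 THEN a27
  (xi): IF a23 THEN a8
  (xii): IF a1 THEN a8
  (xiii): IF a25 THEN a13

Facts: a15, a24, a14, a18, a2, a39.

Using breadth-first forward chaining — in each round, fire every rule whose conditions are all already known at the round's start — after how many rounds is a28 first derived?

Round 1 — (ii), (ix), derive a25, a17.
Round 2 — (iv), (xiii), derive a1, a13.
Round 3 — (v), (xii), derive a29, a8.
Round 4 — (viii), derive a28.
a28 first appears in round 4.

4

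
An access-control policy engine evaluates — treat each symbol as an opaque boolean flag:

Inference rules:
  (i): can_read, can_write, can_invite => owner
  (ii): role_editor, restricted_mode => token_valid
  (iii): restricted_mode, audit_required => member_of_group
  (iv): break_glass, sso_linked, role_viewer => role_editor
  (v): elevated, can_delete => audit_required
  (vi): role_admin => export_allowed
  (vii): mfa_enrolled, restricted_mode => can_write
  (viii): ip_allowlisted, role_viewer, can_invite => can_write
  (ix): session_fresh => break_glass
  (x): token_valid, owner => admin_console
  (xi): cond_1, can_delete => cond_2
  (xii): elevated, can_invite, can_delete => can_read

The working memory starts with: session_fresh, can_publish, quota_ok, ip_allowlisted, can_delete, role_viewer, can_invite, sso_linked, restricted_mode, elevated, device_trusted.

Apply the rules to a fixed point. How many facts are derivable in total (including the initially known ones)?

Round 1 — (v), (viii), (ix), (xii), derive audit_required, can_write, break_glass, can_read.
Round 2 — (i), (iii), (iv), derive owner, member_of_group, role_editor.
Round 3 — (ii), derive token_valid.
Round 4 — (x), derive admin_console.
Closure: {admin_console, audit_required, break_glass, can_delete, can_invite, can_publish, can_read, can_write, device_trusted, elevated, ip_allowlisted, member_of_group, owner, quota_ok, restricted_mode, role_editor, role_viewer, session_fresh, sso_linked, token_valid} — 20 facts.

20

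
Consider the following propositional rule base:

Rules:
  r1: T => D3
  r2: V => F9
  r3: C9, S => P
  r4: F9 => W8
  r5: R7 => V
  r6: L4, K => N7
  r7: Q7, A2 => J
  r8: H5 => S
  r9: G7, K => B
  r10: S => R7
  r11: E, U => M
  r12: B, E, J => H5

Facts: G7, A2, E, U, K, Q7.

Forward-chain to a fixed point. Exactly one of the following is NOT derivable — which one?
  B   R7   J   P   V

Round 1: r7 [Q7, A2 => J]; r9 [G7, K => B]; r11 [E, U => M]. Adds J, B, M.
Round 2: r12 [B, E, J => H5]. Adds H5.
Round 3: r8 [H5 => S]. Adds S.
Round 4: r10 [S => R7]. Adds R7.
Round 5: r5 [R7 => V]. Adds V.
Round 6: r2 [V => F9]. Adds F9.
Round 7: r4 [F9 => W8]. Adds W8.
Derived: B (round 1), V (round 5), R7 (round 4), J (round 1). P never appears in any round.

P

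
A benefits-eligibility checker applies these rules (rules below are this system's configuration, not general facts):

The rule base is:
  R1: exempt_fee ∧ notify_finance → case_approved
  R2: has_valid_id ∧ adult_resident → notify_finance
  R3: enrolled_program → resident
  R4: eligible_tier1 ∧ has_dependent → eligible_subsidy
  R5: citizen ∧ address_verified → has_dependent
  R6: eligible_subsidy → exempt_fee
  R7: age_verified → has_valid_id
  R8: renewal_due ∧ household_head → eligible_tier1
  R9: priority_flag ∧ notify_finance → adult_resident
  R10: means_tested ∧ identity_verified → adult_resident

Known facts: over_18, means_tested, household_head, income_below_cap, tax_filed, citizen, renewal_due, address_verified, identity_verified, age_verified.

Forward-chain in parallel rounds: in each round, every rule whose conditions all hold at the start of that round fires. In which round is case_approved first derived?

4

Round 1: R5 [citizen ∧ address_verified → has_dependent]; R7 [age_verified → has_valid_id]; R8 [renewal_due ∧ household_head → eligible_tier1]; R10 [means_tested ∧ identity_verified → adult_resident]. New: has_dependent, has_valid_id, eligible_tier1, adult_resident.
Round 2: R2 [has_valid_id ∧ adult_resident → notify_finance]; R4 [eligible_tier1 ∧ has_dependent → eligible_subsidy]. New: notify_finance, eligible_subsidy.
Round 3: R6 [eligible_subsidy → exempt_fee]. New: exempt_fee.
Round 4: R1 [exempt_fee ∧ notify_finance → case_approved]. New: case_approved.
case_approved first appears in round 4.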